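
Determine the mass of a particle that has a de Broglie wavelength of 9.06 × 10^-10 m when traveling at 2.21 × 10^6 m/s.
3.31 × 10^-31 kg

From the de Broglie relation λ = h/(mv), we solve for m:

m = h/(λv)
m = (6.626 × 10^-34 J·s) / (9.06 × 10^-10 m × 2.21 × 10^6 m/s)
m = 3.31 × 10^-31 kg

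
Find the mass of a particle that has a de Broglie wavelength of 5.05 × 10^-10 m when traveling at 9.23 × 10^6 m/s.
1.42 × 10^-31 kg

From the de Broglie relation λ = h/(mv), we solve for m:

m = h/(λv)
m = (6.626 × 10^-34 J·s) / (5.05 × 10^-10 m × 9.23 × 10^6 m/s)
m = 1.42 × 10^-31 kg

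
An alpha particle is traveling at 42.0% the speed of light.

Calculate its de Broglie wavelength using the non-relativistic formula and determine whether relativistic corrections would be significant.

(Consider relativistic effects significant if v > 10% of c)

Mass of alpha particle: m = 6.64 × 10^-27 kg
Yes, relativistic corrections are needed.

Using the non-relativistic de Broglie formula λ = h/(mv):

v = 42.0% × c = 1.259 × 10^8 m/s

λ = h/(mv)
λ = (6.626 × 10^-34 J·s) / (6.64 × 10^-27 kg × 1.259 × 10^8 m/s)
λ = 7.93 × 10^-16 m

Since v = 42.0% of c > 10% of c, relativistic corrections ARE significant and the actual wavelength would differ from this non-relativistic estimate.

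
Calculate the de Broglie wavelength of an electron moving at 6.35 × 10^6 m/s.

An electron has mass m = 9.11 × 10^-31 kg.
1.15 × 10^-10 m

Using the de Broglie relation λ = h/(mv):

λ = h/(mv)
λ = (6.626 × 10^-34 J·s) / (9.11 × 10^-31 kg × 6.35 × 10^6 m/s)
λ = 1.15 × 10^-10 m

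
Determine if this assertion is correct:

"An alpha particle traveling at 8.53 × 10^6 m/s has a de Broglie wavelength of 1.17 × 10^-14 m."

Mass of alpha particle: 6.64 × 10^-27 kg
True

The claim is correct.

Using λ = h/(mv):
λ = (6.626 × 10^-34 J·s) / (6.64 × 10^-27 kg × 8.53 × 10^6 m/s)
λ = 1.17 × 10^-14 m

This matches the claimed value.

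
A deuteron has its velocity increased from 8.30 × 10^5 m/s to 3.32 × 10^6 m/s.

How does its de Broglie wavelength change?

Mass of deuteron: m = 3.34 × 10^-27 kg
The wavelength decreases by a factor of 4.

Using λ = h/(mv):

Initial wavelength: λ₁ = h/(mv₁) = 2.39 × 10^-13 m
Final wavelength: λ₂ = h/(mv₂) = 5.98 × 10^-14 m

Since λ ∝ 1/v, when velocity increases by a factor of 4, the wavelength decreases by a factor of 4.

λ₂/λ₁ = v₁/v₂ = 1/4

The wavelength decreases by a factor of 4.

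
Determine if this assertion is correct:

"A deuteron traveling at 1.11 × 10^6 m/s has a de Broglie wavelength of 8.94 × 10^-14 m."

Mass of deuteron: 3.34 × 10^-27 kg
False

The claim is incorrect.

Using λ = h/(mv):
λ = (6.626 × 10^-34 J·s) / (3.34 × 10^-27 kg × 1.11 × 10^6 m/s)
λ = 1.79 × 10^-13 m

The actual wavelength differs from the claimed 8.94 × 10^-14 m.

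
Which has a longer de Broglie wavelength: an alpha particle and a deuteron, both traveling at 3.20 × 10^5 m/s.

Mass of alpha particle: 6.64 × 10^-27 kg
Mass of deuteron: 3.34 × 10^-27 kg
The deuteron has the longer wavelength.

Using λ = h/(mv), since both particles have the same velocity, the wavelength depends only on mass.

For alpha particle: λ₁ = h/(m₁v) = 3.12 × 10^-13 m
For deuteron: λ₂ = h/(m₂v) = 6.20 × 10^-13 m

Since λ ∝ 1/m at constant velocity, the lighter particle has the longer wavelength.

The deuteron has the longer de Broglie wavelength.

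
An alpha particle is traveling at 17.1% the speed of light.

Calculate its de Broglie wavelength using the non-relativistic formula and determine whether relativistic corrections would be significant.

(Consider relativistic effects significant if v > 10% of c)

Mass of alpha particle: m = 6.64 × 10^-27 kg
Yes, relativistic corrections are needed.

Using the non-relativistic de Broglie formula λ = h/(mv):

v = 17.1% × c = 5.126 × 10^7 m/s

λ = h/(mv)
λ = (6.626 × 10^-34 J·s) / (6.64 × 10^-27 kg × 5.126 × 10^7 m/s)
λ = 1.95 × 10^-15 m

Since v = 17.1% of c > 10% of c, relativistic corrections ARE significant and the actual wavelength would differ from this non-relativistic estimate.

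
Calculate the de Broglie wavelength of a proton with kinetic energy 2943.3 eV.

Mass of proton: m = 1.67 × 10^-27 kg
5.28 × 10^-13 m

Using λ = h/√(2mKE):

First convert KE to Joules: KE = 2943.3 eV = 4.716 × 10^-16 J

λ = h/√(2mKE)
λ = (6.626 × 10^-34 J·s) / √(2 × 1.67 × 10^-27 kg × 4.716 × 10^-16 J)
λ = 5.28 × 10^-13 m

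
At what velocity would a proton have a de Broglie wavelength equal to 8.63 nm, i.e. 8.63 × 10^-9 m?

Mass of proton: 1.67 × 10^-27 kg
4.60 × 10^1 m/s

From λ = h/(mv), solve for v:

v = h/(mλ)
v = (6.626 × 10^-34 J·s) / (1.67 × 10^-27 kg × 8.63 × 10^-9 m)
v = 4.60 × 10^1 m/s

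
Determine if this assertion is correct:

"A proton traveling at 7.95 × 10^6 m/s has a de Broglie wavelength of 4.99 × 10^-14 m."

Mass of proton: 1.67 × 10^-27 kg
True

The claim is correct.

Using λ = h/(mv):
λ = (6.626 × 10^-34 J·s) / (1.67 × 10^-27 kg × 7.95 × 10^6 m/s)
λ = 4.99 × 10^-14 m

This matches the claimed value.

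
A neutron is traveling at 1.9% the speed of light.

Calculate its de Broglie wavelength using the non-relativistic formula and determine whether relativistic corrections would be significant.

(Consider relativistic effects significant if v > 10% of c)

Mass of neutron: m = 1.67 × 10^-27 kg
No, relativistic corrections are not needed.

Using the non-relativistic de Broglie formula λ = h/(mv):

v = 1.9% × c = 5.696 × 10^6 m/s

λ = h/(mv)
λ = (6.626 × 10^-34 J·s) / (1.67 × 10^-27 kg × 5.696 × 10^6 m/s)
λ = 6.97 × 10^-14 m

Since v = 1.9% of c < 10% of c, relativistic corrections are NOT significant and this non-relativistic result is a good approximation.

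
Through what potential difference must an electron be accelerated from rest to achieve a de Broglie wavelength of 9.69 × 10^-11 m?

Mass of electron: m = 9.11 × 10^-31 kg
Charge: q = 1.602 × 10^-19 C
160 V

From λ = h/√(2mqV), we solve for V:

λ² = h²/(2mqV)
V = h²/(2mqλ²)
V = (6.626 × 10^-34 J·s)² / (2 × 9.11 × 10^-31 kg × 1.602 × 10^-19 C × (9.69 × 10^-11 m)²)
V = 160 V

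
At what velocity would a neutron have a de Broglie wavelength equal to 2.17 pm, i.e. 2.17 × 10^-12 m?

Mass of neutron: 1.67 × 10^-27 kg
1.83 × 10^5 m/s

From λ = h/(mv), solve for v:

v = h/(mλ)
v = (6.626 × 10^-34 J·s) / (1.67 × 10^-27 kg × 2.17 × 10^-12 m)
v = 1.83 × 10^5 m/s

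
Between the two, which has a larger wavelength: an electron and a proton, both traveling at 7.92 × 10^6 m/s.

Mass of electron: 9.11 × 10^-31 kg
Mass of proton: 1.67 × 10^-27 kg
The electron has the longer wavelength.

Using λ = h/(mv), since both particles have the same velocity, the wavelength depends only on mass.

For electron: λ₁ = h/(m₁v) = 9.18 × 10^-11 m
For proton: λ₂ = h/(m₂v) = 5.01 × 10^-14 m

Since λ ∝ 1/m at constant velocity, the lighter particle has the longer wavelength.

The electron has the longer de Broglie wavelength.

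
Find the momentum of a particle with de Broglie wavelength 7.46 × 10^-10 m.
8.88 × 10^-25 kg·m/s

From the de Broglie relation λ = h/p, we solve for p:

p = h/λ
p = (6.626 × 10^-34 J·s) / (7.46 × 10^-10 m)
p = 8.88 × 10^-25 kg·m/s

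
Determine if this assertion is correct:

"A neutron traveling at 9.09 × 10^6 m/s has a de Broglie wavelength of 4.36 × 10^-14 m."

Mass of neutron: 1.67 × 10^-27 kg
True

The claim is correct.

Using λ = h/(mv):
λ = (6.626 × 10^-34 J·s) / (1.67 × 10^-27 kg × 9.09 × 10^6 m/s)
λ = 4.36 × 10^-14 m

This matches the claimed value.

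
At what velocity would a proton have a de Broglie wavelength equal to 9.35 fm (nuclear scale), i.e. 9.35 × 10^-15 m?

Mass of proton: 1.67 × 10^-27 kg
4.24 × 10^7 m/s

From λ = h/(mv), solve for v:

v = h/(mλ)
v = (6.626 × 10^-34 J·s) / (1.67 × 10^-27 kg × 9.35 × 10^-15 m)
v = 4.24 × 10^7 m/s

Note: This velocity is 14.2% of the speed of light, so relativistic corrections would be needed for a more accurate calculation.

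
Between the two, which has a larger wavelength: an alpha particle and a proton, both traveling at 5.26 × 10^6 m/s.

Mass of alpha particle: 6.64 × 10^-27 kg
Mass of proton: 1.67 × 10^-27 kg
The proton has the longer wavelength.

Using λ = h/(mv), since both particles have the same velocity, the wavelength depends only on mass.

For alpha particle: λ₁ = h/(m₁v) = 1.90 × 10^-14 m
For proton: λ₂ = h/(m₂v) = 7.54 × 10^-14 m

Since λ ∝ 1/m at constant velocity, the lighter particle has the longer wavelength.

The proton has the longer de Broglie wavelength.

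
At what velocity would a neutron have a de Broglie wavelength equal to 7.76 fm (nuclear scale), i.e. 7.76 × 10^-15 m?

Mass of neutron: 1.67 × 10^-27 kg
5.11 × 10^7 m/s

From λ = h/(mv), solve for v:

v = h/(mλ)
v = (6.626 × 10^-34 J·s) / (1.67 × 10^-27 kg × 7.76 × 10^-15 m)
v = 5.11 × 10^7 m/s

Note: This velocity is 17.1% of the speed of light, so relativistic corrections would be needed for a more accurate calculation.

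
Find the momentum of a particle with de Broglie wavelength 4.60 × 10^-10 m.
1.44 × 10^-24 kg·m/s

From the de Broglie relation λ = h/p, we solve for p:

p = h/λ
p = (6.626 × 10^-34 J·s) / (4.60 × 10^-10 m)
p = 1.44 × 10^-24 kg·m/s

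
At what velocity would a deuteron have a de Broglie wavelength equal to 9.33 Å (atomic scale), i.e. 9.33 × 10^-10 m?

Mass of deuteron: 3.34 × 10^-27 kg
2.13 × 10^2 m/s

From λ = h/(mv), solve for v:

v = h/(mλ)
v = (6.626 × 10^-34 J·s) / (3.34 × 10^-27 kg × 9.33 × 10^-10 m)
v = 2.13 × 10^2 m/s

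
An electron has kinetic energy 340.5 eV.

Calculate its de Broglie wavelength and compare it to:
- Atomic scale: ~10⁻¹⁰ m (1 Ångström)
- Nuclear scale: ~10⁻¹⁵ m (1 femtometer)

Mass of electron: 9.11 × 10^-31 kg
λ = 6.65 × 10^-11 m, which is between nuclear and atomic scales.

Using λ = h/√(2mKE):

KE = 340.5 eV = 5.455 × 10^-17 J

λ = h/√(2mKE)
λ = (6.626 × 10^-34 J·s) / √(2 × 9.11 × 10^-31 kg × 5.455 × 10^-17 J)
λ = 6.65 × 10^-11 m

Comparison:
- Atomic scale (10⁻¹⁰ m): λ is 0.66× this size
- Nuclear scale (10⁻¹⁵ m): λ is 6.6e+04× this size

The wavelength is between nuclear and atomic scales.

This wavelength is appropriate for probing atomic structure but too large for nuclear physics experiments.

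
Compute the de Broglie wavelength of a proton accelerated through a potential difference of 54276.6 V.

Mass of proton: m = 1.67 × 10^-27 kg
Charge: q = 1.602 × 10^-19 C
1.23 × 10^-13 m

When a particle is accelerated through voltage V, it gains kinetic energy KE = qV.

The de Broglie wavelength is then λ = h/√(2mqV):

λ = h/√(2mqV)
λ = (6.626 × 10^-34 J·s) / √(2 × 1.67 × 10^-27 kg × 1.602 × 10^-19 C × 54276.6 V)
λ = 1.23 × 10^-13 m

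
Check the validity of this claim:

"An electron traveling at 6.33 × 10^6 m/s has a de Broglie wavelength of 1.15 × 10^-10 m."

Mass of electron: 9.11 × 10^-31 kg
True

The claim is correct.

Using λ = h/(mv):
λ = (6.626 × 10^-34 J·s) / (9.11 × 10^-31 kg × 6.33 × 10^6 m/s)
λ = 1.15 × 10^-10 m

This matches the claimed value.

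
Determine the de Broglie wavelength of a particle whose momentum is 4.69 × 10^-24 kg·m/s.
1.41 × 10^-10 m

Using the de Broglie relation λ = h/p:

λ = h/p
λ = (6.626 × 10^-34 J·s) / (4.69 × 10^-24 kg·m/s)
λ = 1.41 × 10^-10 m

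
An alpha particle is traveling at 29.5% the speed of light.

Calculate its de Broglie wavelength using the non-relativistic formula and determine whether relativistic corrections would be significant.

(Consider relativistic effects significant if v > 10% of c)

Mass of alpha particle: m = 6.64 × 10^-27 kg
Yes, relativistic corrections are needed.

Using the non-relativistic de Broglie formula λ = h/(mv):

v = 29.5% × c = 8.844 × 10^7 m/s

λ = h/(mv)
λ = (6.626 × 10^-34 J·s) / (6.64 × 10^-27 kg × 8.844 × 10^7 m/s)
λ = 1.13 × 10^-15 m

Since v = 29.5% of c > 10% of c, relativistic corrections ARE significant and the actual wavelength would differ from this non-relativistic estimate.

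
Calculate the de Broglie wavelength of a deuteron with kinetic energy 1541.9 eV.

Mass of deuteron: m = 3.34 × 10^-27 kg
5.16 × 10^-13 m

Using λ = h/√(2mKE):

First convert KE to Joules: KE = 1541.9 eV = 2.470 × 10^-16 J

λ = h/√(2mKE)
λ = (6.626 × 10^-34 J·s) / √(2 × 3.34 × 10^-27 kg × 2.470 × 10^-16 J)
λ = 5.16 × 10^-13 m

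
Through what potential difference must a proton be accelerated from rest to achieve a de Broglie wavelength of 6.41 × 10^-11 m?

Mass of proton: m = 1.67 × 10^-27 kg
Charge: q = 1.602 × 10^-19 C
2.00 × 10^-1 V

From λ = h/√(2mqV), we solve for V:

λ² = h²/(2mqV)
V = h²/(2mqλ²)
V = (6.626 × 10^-34 J·s)² / (2 × 1.67 × 10^-27 kg × 1.602 × 10^-19 C × (6.41 × 10^-11 m)²)
V = 2.00 × 10^-1 V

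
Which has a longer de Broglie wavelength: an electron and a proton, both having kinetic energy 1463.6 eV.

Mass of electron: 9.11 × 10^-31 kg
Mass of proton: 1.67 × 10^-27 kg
The electron has the longer wavelength.

Using λ = h/√(2mKE):

For electron: λ₁ = h/√(2m₁KE) = 3.21 × 10^-11 m
For proton: λ₂ = h/√(2m₂KE) = 7.49 × 10^-13 m

Since λ ∝ 1/√m at constant kinetic energy, the lighter particle has the longer wavelength.

The electron has the longer de Broglie wavelength.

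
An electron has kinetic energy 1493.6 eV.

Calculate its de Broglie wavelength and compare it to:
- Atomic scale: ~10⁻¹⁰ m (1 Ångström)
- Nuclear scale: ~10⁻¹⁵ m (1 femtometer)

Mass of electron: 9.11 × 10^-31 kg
λ = 3.17 × 10^-11 m, which is between nuclear and atomic scales.

Using λ = h/√(2mKE):

KE = 1493.6 eV = 2.393 × 10^-16 J

λ = h/√(2mKE)
λ = (6.626 × 10^-34 J·s) / √(2 × 9.11 × 10^-31 kg × 2.393 × 10^-16 J)
λ = 3.17 × 10^-11 m

Comparison:
- Atomic scale (10⁻¹⁰ m): λ is 0.32× this size
- Nuclear scale (10⁻¹⁵ m): λ is 3.2e+04× this size

The wavelength is between nuclear and atomic scales.

This wavelength is appropriate for probing atomic structure but too large for nuclear physics experiments.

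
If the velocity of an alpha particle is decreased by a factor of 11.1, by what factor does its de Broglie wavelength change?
The wavelength increases by a factor of 11.1.

From λ = h/(mv), the wavelength is inversely proportional to velocity:

λ ∝ 1/v

If v → v/11.1, then λ → 11.1λ

When velocity is decreased by a factor of 11.1, the wavelength increases by a factor of 11.1.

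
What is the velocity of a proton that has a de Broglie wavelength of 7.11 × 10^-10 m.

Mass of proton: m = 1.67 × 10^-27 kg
5.58 × 10^2 m/s

From the de Broglie relation λ = h/(mv), we solve for v:

v = h/(mλ)
v = (6.626 × 10^-34 J·s) / (1.67 × 10^-27 kg × 7.11 × 10^-10 m)
v = 5.58 × 10^2 m/s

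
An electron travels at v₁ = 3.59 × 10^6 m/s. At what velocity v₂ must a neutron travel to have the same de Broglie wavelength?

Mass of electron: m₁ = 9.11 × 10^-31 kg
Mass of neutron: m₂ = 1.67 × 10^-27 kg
v₂ = 1.96 × 10^3 m/s

For equal de Broglie wavelengths: λ₁ = λ₂

h/(m₁v₁) = h/(m₂v₂)
m₁v₁ = m₂v₂
v₂ = v₁ · (m₁/m₂)

v₂ = 3.59 × 10^6 m/s × (9.11 × 10^-31 kg / 1.67 × 10^-27 kg)
v₂ = 1.96 × 10^3 m/s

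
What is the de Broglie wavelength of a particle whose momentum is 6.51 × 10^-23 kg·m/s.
1.02 × 10^-11 m

Using the de Broglie relation λ = h/p:

λ = h/p
λ = (6.626 × 10^-34 J·s) / (6.51 × 10^-23 kg·m/s)
λ = 1.02 × 10^-11 m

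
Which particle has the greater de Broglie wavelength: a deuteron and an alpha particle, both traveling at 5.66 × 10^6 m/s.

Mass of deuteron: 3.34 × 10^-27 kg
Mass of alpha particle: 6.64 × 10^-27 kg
The deuteron has the longer wavelength.

Using λ = h/(mv), since both particles have the same velocity, the wavelength depends only on mass.

For deuteron: λ₁ = h/(m₁v) = 3.51 × 10^-14 m
For alpha particle: λ₂ = h/(m₂v) = 1.76 × 10^-14 m

Since λ ∝ 1/m at constant velocity, the lighter particle has the longer wavelength.

The deuteron has the longer de Broglie wavelength.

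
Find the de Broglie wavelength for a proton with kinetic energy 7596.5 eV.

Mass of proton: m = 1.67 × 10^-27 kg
3.29 × 10^-13 m

Using λ = h/√(2mKE):

First convert KE to Joules: KE = 7596.5 eV = 1.217 × 10^-15 J

λ = h/√(2mKE)
λ = (6.626 × 10^-34 J·s) / √(2 × 1.67 × 10^-27 kg × 1.217 × 10^-15 J)
λ = 3.29 × 10^-13 m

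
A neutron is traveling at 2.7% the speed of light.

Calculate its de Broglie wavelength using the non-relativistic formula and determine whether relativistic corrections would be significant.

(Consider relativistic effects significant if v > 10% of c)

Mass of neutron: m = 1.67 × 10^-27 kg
No, relativistic corrections are not needed.

Using the non-relativistic de Broglie formula λ = h/(mv):

v = 2.7% × c = 8.094 × 10^6 m/s

λ = h/(mv)
λ = (6.626 × 10^-34 J·s) / (1.67 × 10^-27 kg × 8.094 × 10^6 m/s)
λ = 4.90 × 10^-14 m

Since v = 2.7% of c < 10% of c, relativistic corrections are NOT significant and this non-relativistic result is a good approximation.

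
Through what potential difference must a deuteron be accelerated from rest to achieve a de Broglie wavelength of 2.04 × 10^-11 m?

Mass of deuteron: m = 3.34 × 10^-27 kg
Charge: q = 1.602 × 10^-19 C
9.86 × 10^-1 V

From λ = h/√(2mqV), we solve for V:

λ² = h²/(2mqV)
V = h²/(2mqλ²)
V = (6.626 × 10^-34 J·s)² / (2 × 3.34 × 10^-27 kg × 1.602 × 10^-19 C × (2.04 × 10^-11 m)²)
V = 9.86 × 10^-1 V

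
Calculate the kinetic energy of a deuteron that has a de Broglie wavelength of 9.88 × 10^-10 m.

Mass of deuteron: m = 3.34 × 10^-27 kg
6.73 × 10^-23 J (or 4.20 × 10^-4 eV)

From λ = h/√(2mKE), we solve for KE:

λ² = h²/(2mKE)
KE = h²/(2mλ²)
KE = (6.626 × 10^-34 J·s)² / (2 × 3.34 × 10^-27 kg × (9.88 × 10^-10 m)²)
KE = 6.73 × 10^-23 J
KE = 4.20 × 10^-4 eV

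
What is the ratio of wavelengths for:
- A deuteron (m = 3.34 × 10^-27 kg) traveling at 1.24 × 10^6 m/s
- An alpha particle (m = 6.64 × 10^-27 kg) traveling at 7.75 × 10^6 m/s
λ₁/λ₂ = 12.4

Using λ = h/(mv):

λ₁ = h/(m₁v₁) = 1.60 × 10^-13 m
λ₂ = h/(m₂v₂) = 1.29 × 10^-14 m

Ratio λ₁/λ₂ = (m₂v₂)/(m₁v₁)
         = (6.64 × 10^-27 kg × 7.75 × 10^6 m/s) / (3.34 × 10^-27 kg × 1.24 × 10^6 m/s)
         = 12.4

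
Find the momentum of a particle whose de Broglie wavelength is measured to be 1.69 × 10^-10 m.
3.92 × 10^-24 kg·m/s

From the de Broglie relation λ = h/p, we solve for p:

p = h/λ
p = (6.626 × 10^-34 J·s) / (1.69 × 10^-10 m)
p = 3.92 × 10^-24 kg·m/s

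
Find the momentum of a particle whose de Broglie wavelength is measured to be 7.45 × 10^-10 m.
8.89 × 10^-25 kg·m/s

From the de Broglie relation λ = h/p, we solve for p:

p = h/λ
p = (6.626 × 10^-34 J·s) / (7.45 × 10^-10 m)
p = 8.89 × 10^-25 kg·m/s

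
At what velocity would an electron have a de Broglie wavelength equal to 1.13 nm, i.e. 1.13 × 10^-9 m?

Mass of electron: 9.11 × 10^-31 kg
6.44 × 10^5 m/s

From λ = h/(mv), solve for v:

v = h/(mλ)
v = (6.626 × 10^-34 J·s) / (9.11 × 10^-31 kg × 1.13 × 10^-9 m)
v = 6.44 × 10^5 m/s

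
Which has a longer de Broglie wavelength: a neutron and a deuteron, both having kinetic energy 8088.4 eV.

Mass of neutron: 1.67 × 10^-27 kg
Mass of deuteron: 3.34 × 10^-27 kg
The neutron has the longer wavelength.

Using λ = h/√(2mKE):

For neutron: λ₁ = h/√(2m₁KE) = 3.18 × 10^-13 m
For deuteron: λ₂ = h/√(2m₂KE) = 2.25 × 10^-13 m

Since λ ∝ 1/√m at constant kinetic energy, the lighter particle has the longer wavelength.

The neutron has the longer de Broglie wavelength.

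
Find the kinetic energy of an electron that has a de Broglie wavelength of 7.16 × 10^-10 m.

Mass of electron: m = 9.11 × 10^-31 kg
4.70 × 10^-19 J (or 2.93 eV)

From λ = h/√(2mKE), we solve for KE:

λ² = h²/(2mKE)
KE = h²/(2mλ²)
KE = (6.626 × 10^-34 J·s)² / (2 × 9.11 × 10^-31 kg × (7.16 × 10^-10 m)²)
KE = 4.70 × 10^-19 J
KE = 2.93 eV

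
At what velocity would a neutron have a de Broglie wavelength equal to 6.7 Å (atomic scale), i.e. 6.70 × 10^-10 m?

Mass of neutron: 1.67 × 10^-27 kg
5.92 × 10^2 m/s

From λ = h/(mv), solve for v:

v = h/(mλ)
v = (6.626 × 10^-34 J·s) / (1.67 × 10^-27 kg × 6.70 × 10^-10 m)
v = 5.92 × 10^2 m/s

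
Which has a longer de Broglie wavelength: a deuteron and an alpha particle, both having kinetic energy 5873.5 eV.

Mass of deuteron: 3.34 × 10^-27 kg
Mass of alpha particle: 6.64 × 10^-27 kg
The deuteron has the longer wavelength.

Using λ = h/√(2mKE):

For deuteron: λ₁ = h/√(2m₁KE) = 2.64 × 10^-13 m
For alpha particle: λ₂ = h/√(2m₂KE) = 1.87 × 10^-13 m

Since λ ∝ 1/√m at constant kinetic energy, the lighter particle has the longer wavelength.

The deuteron has the longer de Broglie wavelength.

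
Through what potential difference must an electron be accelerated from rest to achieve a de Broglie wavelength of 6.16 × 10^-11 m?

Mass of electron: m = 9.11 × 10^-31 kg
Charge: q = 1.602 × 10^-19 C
396 V

From λ = h/√(2mqV), we solve for V:

λ² = h²/(2mqV)
V = h²/(2mqλ²)
V = (6.626 × 10^-34 J·s)² / (2 × 9.11 × 10^-31 kg × 1.602 × 10^-19 C × (6.16 × 10^-11 m)²)
V = 396 V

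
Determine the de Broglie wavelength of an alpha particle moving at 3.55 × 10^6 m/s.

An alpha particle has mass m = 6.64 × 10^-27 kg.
2.81 × 10^-14 m

Using the de Broglie relation λ = h/(mv):

λ = h/(mv)
λ = (6.626 × 10^-34 J·s) / (6.64 × 10^-27 kg × 3.55 × 10^6 m/s)
λ = 2.81 × 10^-14 m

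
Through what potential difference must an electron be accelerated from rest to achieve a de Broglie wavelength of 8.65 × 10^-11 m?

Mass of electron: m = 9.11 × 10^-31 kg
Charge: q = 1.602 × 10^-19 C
201 V

From λ = h/√(2mqV), we solve for V:

λ² = h²/(2mqV)
V = h²/(2mqλ²)
V = (6.626 × 10^-34 J·s)² / (2 × 9.11 × 10^-31 kg × 1.602 × 10^-19 C × (8.65 × 10^-11 m)²)
V = 201 V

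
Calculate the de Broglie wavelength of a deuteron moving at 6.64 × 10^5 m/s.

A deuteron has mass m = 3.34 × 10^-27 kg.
2.99 × 10^-13 m

Using the de Broglie relation λ = h/(mv):

λ = h/(mv)
λ = (6.626 × 10^-34 J·s) / (3.34 × 10^-27 kg × 6.64 × 10^5 m/s)
λ = 2.99 × 10^-13 m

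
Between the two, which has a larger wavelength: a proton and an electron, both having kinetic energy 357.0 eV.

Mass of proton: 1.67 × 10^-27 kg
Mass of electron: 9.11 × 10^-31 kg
The electron has the longer wavelength.

Using λ = h/√(2mKE):

For proton: λ₁ = h/√(2m₁KE) = 1.52 × 10^-12 m
For electron: λ₂ = h/√(2m₂KE) = 6.49 × 10^-11 m

Since λ ∝ 1/√m at constant kinetic energy, the lighter particle has the longer wavelength.

The electron has the longer de Broglie wavelength.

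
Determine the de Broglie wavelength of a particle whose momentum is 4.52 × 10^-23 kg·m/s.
1.47 × 10^-11 m

Using the de Broglie relation λ = h/p:

λ = h/p
λ = (6.626 × 10^-34 J·s) / (4.52 × 10^-23 kg·m/s)
λ = 1.47 × 10^-11 m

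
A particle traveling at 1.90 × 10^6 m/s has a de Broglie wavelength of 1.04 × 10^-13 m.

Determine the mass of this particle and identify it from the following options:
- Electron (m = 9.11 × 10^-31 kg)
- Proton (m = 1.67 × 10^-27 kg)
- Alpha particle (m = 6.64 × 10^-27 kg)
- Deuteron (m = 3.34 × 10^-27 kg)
The particle is a deuteron.

From λ = h/(mv), solve for mass:

m = h/(λv)
m = (6.626 × 10^-34 J·s) / (1.04 × 10^-13 m × 1.90 × 10^6 m/s)
m = 3.35 × 10^-27 kg

Comparing with the listed masses, this is closest to a deuteron.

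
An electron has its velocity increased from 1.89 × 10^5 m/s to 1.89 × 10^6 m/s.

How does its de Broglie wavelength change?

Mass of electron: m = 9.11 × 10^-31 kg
The wavelength decreases by a factor of 10.

Using λ = h/(mv):

Initial wavelength: λ₁ = h/(mv₁) = 3.85 × 10^-9 m
Final wavelength: λ₂ = h/(mv₂) = 3.85 × 10^-10 m

Since λ ∝ 1/v, when velocity increases by a factor of 10, the wavelength decreases by a factor of 10.

λ₂/λ₁ = v₁/v₂ = 1/10

The wavelength decreases by a factor of 10.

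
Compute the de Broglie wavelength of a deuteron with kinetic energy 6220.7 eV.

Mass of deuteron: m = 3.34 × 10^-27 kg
2.57 × 10^-13 m

Using λ = h/√(2mKE):

First convert KE to Joules: KE = 6220.7 eV = 9.967 × 10^-16 J

λ = h/√(2mKE)
λ = (6.626 × 10^-34 J·s) / √(2 × 3.34 × 10^-27 kg × 9.967 × 10^-16 J)
λ = 2.57 × 10^-13 m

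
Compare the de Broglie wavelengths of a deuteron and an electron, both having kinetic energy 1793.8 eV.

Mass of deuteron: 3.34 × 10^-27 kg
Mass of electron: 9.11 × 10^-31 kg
The electron has the longer wavelength.

Using λ = h/√(2mKE):

For deuteron: λ₁ = h/√(2m₁KE) = 4.78 × 10^-13 m
For electron: λ₂ = h/√(2m₂KE) = 2.90 × 10^-11 m

Since λ ∝ 1/√m at constant kinetic energy, the lighter particle has the longer wavelength.

The electron has the longer de Broglie wavelength.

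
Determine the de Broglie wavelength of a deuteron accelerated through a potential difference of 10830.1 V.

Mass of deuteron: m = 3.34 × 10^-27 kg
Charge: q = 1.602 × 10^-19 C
1.95 × 10^-13 m

When a particle is accelerated through voltage V, it gains kinetic energy KE = qV.

The de Broglie wavelength is then λ = h/√(2mqV):

λ = h/√(2mqV)
λ = (6.626 × 10^-34 J·s) / √(2 × 3.34 × 10^-27 kg × 1.602 × 10^-19 C × 10830.1 V)
λ = 1.95 × 10^-13 m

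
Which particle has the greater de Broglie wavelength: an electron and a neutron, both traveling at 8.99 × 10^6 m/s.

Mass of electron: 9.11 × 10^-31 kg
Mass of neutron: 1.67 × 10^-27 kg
The electron has the longer wavelength.

Using λ = h/(mv), since both particles have the same velocity, the wavelength depends only on mass.

For electron: λ₁ = h/(m₁v) = 8.09 × 10^-11 m
For neutron: λ₂ = h/(m₂v) = 4.41 × 10^-14 m

Since λ ∝ 1/m at constant velocity, the lighter particle has the longer wavelength.

The electron has the longer de Broglie wavelength.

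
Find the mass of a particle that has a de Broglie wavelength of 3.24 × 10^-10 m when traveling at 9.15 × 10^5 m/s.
2.24 × 10^-30 kg

From the de Broglie relation λ = h/(mv), we solve for m:

m = h/(λv)
m = (6.626 × 10^-34 J·s) / (3.24 × 10^-10 m × 9.15 × 10^5 m/s)
m = 2.24 × 10^-30 kg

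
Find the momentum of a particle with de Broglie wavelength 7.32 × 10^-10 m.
9.05 × 10^-25 kg·m/s

From the de Broglie relation λ = h/p, we solve for p:

p = h/λ
p = (6.626 × 10^-34 J·s) / (7.32 × 10^-10 m)
p = 9.05 × 10^-25 kg·m/s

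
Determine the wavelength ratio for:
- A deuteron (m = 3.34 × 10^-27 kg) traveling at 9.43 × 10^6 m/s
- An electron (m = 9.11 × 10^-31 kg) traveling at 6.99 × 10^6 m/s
λ₁/λ₂ = 2.02 × 10^-4

Using λ = h/(mv):

λ₁ = h/(m₁v₁) = 2.10 × 10^-14 m
λ₂ = h/(m₂v₂) = 1.04 × 10^-10 m

Ratio λ₁/λ₂ = (m₂v₂)/(m₁v₁)
         = (9.11 × 10^-31 kg × 6.99 × 10^6 m/s) / (3.34 × 10^-27 kg × 9.43 × 10^6 m/s)
         = 2.02 × 10^-4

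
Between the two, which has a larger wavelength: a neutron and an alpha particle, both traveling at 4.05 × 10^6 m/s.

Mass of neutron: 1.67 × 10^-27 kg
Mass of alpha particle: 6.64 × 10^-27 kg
The neutron has the longer wavelength.

Using λ = h/(mv), since both particles have the same velocity, the wavelength depends only on mass.

For neutron: λ₁ = h/(m₁v) = 9.80 × 10^-14 m
For alpha particle: λ₂ = h/(m₂v) = 2.46 × 10^-14 m

Since λ ∝ 1/m at constant velocity, the lighter particle has the longer wavelength.

The neutron has the longer de Broglie wavelength.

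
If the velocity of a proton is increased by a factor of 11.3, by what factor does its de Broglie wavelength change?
The wavelength decreases by a factor of 11.3.

From λ = h/(mv), the wavelength is inversely proportional to velocity:

λ ∝ 1/v

If v → 11.3v, then λ → λ/11.3

When velocity is increased by a factor of 11.3, the wavelength decreases by a factor of 11.3.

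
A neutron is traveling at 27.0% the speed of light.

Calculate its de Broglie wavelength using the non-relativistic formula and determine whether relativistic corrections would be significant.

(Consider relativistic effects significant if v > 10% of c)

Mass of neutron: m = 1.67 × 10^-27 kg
Yes, relativistic corrections are needed.

Using the non-relativistic de Broglie formula λ = h/(mv):

v = 27.0% × c = 8.094 × 10^7 m/s

λ = h/(mv)
λ = (6.626 × 10^-34 J·s) / (1.67 × 10^-27 kg × 8.094 × 10^7 m/s)
λ = 4.90 × 10^-15 m

Since v = 27.0% of c > 10% of c, relativistic corrections ARE significant and the actual wavelength would differ from this non-relativistic estimate.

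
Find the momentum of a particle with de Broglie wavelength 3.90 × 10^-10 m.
1.70 × 10^-24 kg·m/s

From the de Broglie relation λ = h/p, we solve for p:

p = h/λ
p = (6.626 × 10^-34 J·s) / (3.90 × 10^-10 m)
p = 1.70 × 10^-24 kg·m/s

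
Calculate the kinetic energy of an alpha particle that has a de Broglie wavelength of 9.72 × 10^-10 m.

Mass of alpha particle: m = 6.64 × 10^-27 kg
3.50 × 10^-23 J (or 2.18 × 10^-4 eV)

From λ = h/√(2mKE), we solve for KE:

λ² = h²/(2mKE)
KE = h²/(2mλ²)
KE = (6.626 × 10^-34 J·s)² / (2 × 6.64 × 10^-27 kg × (9.72 × 10^-10 m)²)
KE = 3.50 × 10^-23 J
KE = 2.18 × 10^-4 eV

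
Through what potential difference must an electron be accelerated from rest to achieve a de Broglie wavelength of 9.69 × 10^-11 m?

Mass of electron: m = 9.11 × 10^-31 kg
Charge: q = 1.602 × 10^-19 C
160 V

From λ = h/√(2mqV), we solve for V:

λ² = h²/(2mqV)
V = h²/(2mqλ²)
V = (6.626 × 10^-34 J·s)² / (2 × 9.11 × 10^-31 kg × 1.602 × 10^-19 C × (9.69 × 10^-11 m)²)
V = 160 V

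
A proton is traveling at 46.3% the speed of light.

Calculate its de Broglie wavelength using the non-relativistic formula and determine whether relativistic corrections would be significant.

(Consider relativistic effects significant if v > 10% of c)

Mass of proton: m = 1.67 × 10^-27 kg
Yes, relativistic corrections are needed.

Using the non-relativistic de Broglie formula λ = h/(mv):

v = 46.3% × c = 1.388 × 10^8 m/s

λ = h/(mv)
λ = (6.626 × 10^-34 J·s) / (1.67 × 10^-27 kg × 1.388 × 10^8 m/s)
λ = 2.86 × 10^-15 m

Since v = 46.3% of c > 10% of c, relativistic corrections ARE significant and the actual wavelength would differ from this non-relativistic estimate.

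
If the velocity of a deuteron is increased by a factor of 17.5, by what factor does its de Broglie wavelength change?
The wavelength decreases by a factor of 17.5.

From λ = h/(mv), the wavelength is inversely proportional to velocity:

λ ∝ 1/v

If v → 17.5v, then λ → λ/17.5

When velocity is increased by a factor of 17.5, the wavelength decreases by a factor of 17.5.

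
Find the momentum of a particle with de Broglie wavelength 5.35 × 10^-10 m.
1.24 × 10^-24 kg·m/s

From the de Broglie relation λ = h/p, we solve for p:

p = h/λ
p = (6.626 × 10^-34 J·s) / (5.35 × 10^-10 m)
p = 1.24 × 10^-24 kg·m/s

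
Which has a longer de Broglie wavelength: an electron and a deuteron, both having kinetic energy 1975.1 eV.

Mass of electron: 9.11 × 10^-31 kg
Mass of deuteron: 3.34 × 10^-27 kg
The electron has the longer wavelength.

Using λ = h/√(2mKE):

For electron: λ₁ = h/√(2m₁KE) = 2.76 × 10^-11 m
For deuteron: λ₂ = h/√(2m₂KE) = 4.56 × 10^-13 m

Since λ ∝ 1/√m at constant kinetic energy, the lighter particle has the longer wavelength.

The electron has the longer de Broglie wavelength.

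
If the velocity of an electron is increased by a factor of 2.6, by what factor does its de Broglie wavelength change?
The wavelength decreases by a factor of 2.6.

From λ = h/(mv), the wavelength is inversely proportional to velocity:

λ ∝ 1/v

If v → 2.6v, then λ → λ/2.6

When velocity is increased by a factor of 2.6, the wavelength decreases by a factor of 2.6.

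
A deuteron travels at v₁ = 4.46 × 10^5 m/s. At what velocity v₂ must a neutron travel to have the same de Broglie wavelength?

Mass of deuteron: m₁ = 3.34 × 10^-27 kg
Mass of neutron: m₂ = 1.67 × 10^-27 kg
v₂ = 8.92 × 10^5 m/s

For equal de Broglie wavelengths: λ₁ = λ₂

h/(m₁v₁) = h/(m₂v₂)
m₁v₁ = m₂v₂
v₂ = v₁ · (m₁/m₂)

v₂ = 4.46 × 10^5 m/s × (3.34 × 10^-27 kg / 1.67 × 10^-27 kg)
v₂ = 8.92 × 10^5 m/s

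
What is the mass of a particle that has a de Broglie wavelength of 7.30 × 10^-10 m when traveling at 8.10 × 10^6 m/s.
1.12 × 10^-31 kg

From the de Broglie relation λ = h/(mv), we solve for m:

m = h/(λv)
m = (6.626 × 10^-34 J·s) / (7.30 × 10^-10 m × 8.10 × 10^6 m/s)
m = 1.12 × 10^-31 kg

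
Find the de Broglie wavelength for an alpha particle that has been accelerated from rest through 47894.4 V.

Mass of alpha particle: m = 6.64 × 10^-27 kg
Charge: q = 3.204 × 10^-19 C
4.64 × 10^-14 m

When a particle is accelerated through voltage V, it gains kinetic energy KE = qV.

The de Broglie wavelength is then λ = h/√(2mqV):

λ = h/√(2mqV)
λ = (6.626 × 10^-34 J·s) / √(2 × 6.64 × 10^-27 kg × 3.204 × 10^-19 C × 47894.4 V)
λ = 4.64 × 10^-14 m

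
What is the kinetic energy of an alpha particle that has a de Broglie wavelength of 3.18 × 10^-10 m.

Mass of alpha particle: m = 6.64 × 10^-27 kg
3.27 × 10^-22 J (or 2.04 × 10^-3 eV)

From λ = h/√(2mKE), we solve for KE:

λ² = h²/(2mKE)
KE = h²/(2mλ²)
KE = (6.626 × 10^-34 J·s)² / (2 × 6.64 × 10^-27 kg × (3.18 × 10^-10 m)²)
KE = 3.27 × 10^-22 J
KE = 2.04 × 10^-3 eV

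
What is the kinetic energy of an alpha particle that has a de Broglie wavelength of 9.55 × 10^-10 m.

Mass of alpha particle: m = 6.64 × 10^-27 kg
3.62 × 10^-23 J (or 2.26 × 10^-4 eV)

From λ = h/√(2mKE), we solve for KE:

λ² = h²/(2mKE)
KE = h²/(2mλ²)
KE = (6.626 × 10^-34 J·s)² / (2 × 6.64 × 10^-27 kg × (9.55 × 10^-10 m)²)
KE = 3.62 × 10^-23 J
KE = 2.26 × 10^-4 eV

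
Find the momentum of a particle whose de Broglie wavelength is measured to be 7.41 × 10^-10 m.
8.94 × 10^-25 kg·m/s

From the de Broglie relation λ = h/p, we solve for p:

p = h/λ
p = (6.626 × 10^-34 J·s) / (7.41 × 10^-10 m)
p = 8.94 × 10^-25 kg·m/s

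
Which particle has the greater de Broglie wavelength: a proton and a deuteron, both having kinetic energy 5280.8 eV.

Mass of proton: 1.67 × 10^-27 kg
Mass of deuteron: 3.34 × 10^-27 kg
The proton has the longer wavelength.

Using λ = h/√(2mKE):

For proton: λ₁ = h/√(2m₁KE) = 3.94 × 10^-13 m
For deuteron: λ₂ = h/√(2m₂KE) = 2.79 × 10^-13 m

Since λ ∝ 1/√m at constant kinetic energy, the lighter particle has the longer wavelength.

The proton has the longer de Broglie wavelength.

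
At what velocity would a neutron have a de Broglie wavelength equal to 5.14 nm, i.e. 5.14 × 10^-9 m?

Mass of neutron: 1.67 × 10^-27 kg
7.72 × 10^1 m/s

From λ = h/(mv), solve for v:

v = h/(mλ)
v = (6.626 × 10^-34 J·s) / (1.67 × 10^-27 kg × 5.14 × 10^-9 m)
v = 7.72 × 10^1 m/s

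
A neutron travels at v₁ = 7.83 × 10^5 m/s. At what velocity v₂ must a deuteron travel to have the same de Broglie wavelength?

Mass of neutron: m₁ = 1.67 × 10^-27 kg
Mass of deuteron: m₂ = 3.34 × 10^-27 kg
v₂ = 3.92 × 10^5 m/s

For equal de Broglie wavelengths: λ₁ = λ₂

h/(m₁v₁) = h/(m₂v₂)
m₁v₁ = m₂v₂
v₂ = v₁ · (m₁/m₂)

v₂ = 7.83 × 10^5 m/s × (1.67 × 10^-27 kg / 3.34 × 10^-27 kg)
v₂ = 3.92 × 10^5 m/s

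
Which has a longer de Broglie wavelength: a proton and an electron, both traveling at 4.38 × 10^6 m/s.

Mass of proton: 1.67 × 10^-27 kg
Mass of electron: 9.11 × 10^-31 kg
The electron has the longer wavelength.

Using λ = h/(mv), since both particles have the same velocity, the wavelength depends only on mass.

For proton: λ₁ = h/(m₁v) = 9.06 × 10^-14 m
For electron: λ₂ = h/(m₂v) = 1.66 × 10^-10 m

Since λ ∝ 1/m at constant velocity, the lighter particle has the longer wavelength.

The electron has the longer de Broglie wavelength.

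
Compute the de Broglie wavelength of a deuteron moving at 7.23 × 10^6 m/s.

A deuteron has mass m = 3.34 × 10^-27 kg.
2.74 × 10^-14 m

Using the de Broglie relation λ = h/(mv):

λ = h/(mv)
λ = (6.626 × 10^-34 J·s) / (3.34 × 10^-27 kg × 7.23 × 10^6 m/s)
λ = 2.74 × 10^-14 m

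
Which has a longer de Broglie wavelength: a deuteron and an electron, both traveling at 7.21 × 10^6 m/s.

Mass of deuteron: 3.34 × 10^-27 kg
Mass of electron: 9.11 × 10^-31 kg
The electron has the longer wavelength.

Using λ = h/(mv), since both particles have the same velocity, the wavelength depends only on mass.

For deuteron: λ₁ = h/(m₁v) = 2.75 × 10^-14 m
For electron: λ₂ = h/(m₂v) = 1.01 × 10^-10 m

Since λ ∝ 1/m at constant velocity, the lighter particle has the longer wavelength.

The electron has the longer de Broglie wavelength.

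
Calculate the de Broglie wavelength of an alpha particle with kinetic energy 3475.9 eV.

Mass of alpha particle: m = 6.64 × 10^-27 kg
2.44 × 10^-13 m

Using λ = h/√(2mKE):

First convert KE to Joules: KE = 3475.9 eV = 5.569 × 10^-16 J

λ = h/√(2mKE)
λ = (6.626 × 10^-34 J·s) / √(2 × 6.64 × 10^-27 kg × 5.569 × 10^-16 J)
λ = 2.44 × 10^-13 m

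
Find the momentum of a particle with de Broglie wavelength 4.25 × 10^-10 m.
1.56 × 10^-24 kg·m/s

From the de Broglie relation λ = h/p, we solve for p:

p = h/λ
p = (6.626 × 10^-34 J·s) / (4.25 × 10^-10 m)
p = 1.56 × 10^-24 kg·m/s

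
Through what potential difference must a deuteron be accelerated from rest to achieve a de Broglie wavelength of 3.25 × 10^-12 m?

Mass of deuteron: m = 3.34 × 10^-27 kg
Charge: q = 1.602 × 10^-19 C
38.8 V

From λ = h/√(2mqV), we solve for V:

λ² = h²/(2mqV)
V = h²/(2mqλ²)
V = (6.626 × 10^-34 J·s)² / (2 × 3.34 × 10^-27 kg × 1.602 × 10^-19 C × (3.25 × 10^-12 m)²)
V = 38.8 V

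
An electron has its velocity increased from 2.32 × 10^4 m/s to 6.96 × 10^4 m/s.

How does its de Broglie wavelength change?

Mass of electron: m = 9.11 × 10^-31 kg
The wavelength decreases by a factor of 3.

Using λ = h/(mv):

Initial wavelength: λ₁ = h/(mv₁) = 3.14 × 10^-8 m
Final wavelength: λ₂ = h/(mv₂) = 1.05 × 10^-8 m

Since λ ∝ 1/v, when velocity increases by a factor of 3, the wavelength decreases by a factor of 3.

λ₂/λ₁ = v₁/v₂ = 1/3

The wavelength decreases by a factor of 3.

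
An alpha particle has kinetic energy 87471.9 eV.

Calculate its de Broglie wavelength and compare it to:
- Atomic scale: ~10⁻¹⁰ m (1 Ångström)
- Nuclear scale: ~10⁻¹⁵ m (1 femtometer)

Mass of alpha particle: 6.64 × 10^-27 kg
λ = 4.86 × 10^-14 m, which is between nuclear and atomic scales.

Using λ = h/√(2mKE):

KE = 87471.9 eV = 1.401 × 10^-14 J

λ = h/√(2mKE)
λ = (6.626 × 10^-34 J·s) / √(2 × 6.64 × 10^-27 kg × 1.401 × 10^-14 J)
λ = 4.86 × 10^-14 m

Comparison:
- Atomic scale (10⁻¹⁰ m): λ is 0.00049× this size
- Nuclear scale (10⁻¹⁵ m): λ is 49× this size

The wavelength is between nuclear and atomic scales.

This wavelength is appropriate for probing atomic structure but too large for nuclear physics experiments.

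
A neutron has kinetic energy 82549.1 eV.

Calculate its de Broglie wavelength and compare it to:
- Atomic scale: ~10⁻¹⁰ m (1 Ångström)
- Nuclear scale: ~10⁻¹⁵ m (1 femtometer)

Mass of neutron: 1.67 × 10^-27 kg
λ = 9.97 × 10^-14 m, which is between nuclear and atomic scales.

Using λ = h/√(2mKE):

KE = 82549.1 eV = 1.323 × 10^-14 J

λ = h/√(2mKE)
λ = (6.626 × 10^-34 J·s) / √(2 × 1.67 × 10^-27 kg × 1.323 × 10^-14 J)
λ = 9.97 × 10^-14 m

Comparison:
- Atomic scale (10⁻¹⁰ m): λ is 0.001× this size
- Nuclear scale (10⁻¹⁵ m): λ is 1e+02× this size

The wavelength is between nuclear and atomic scales.

This wavelength is appropriate for probing atomic structure but too large for nuclear physics experiments.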